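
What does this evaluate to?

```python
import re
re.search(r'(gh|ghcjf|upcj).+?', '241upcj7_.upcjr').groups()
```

`search` walks the string left to right and returns the first match it finds.
The match spans [3:8] → 'upcj7'.
Captured: group 1 = 'upcj'.

('upcj',)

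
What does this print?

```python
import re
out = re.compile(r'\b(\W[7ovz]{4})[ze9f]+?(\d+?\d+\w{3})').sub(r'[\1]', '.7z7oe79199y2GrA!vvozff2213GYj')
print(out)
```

.7z7oe79199y2GrA[!vvoz]

Each match is replaced using the text its own group 1 captured.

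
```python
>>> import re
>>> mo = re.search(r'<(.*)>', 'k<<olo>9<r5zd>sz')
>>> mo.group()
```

'<<olo>9<r5zd>'

The match spans [1:14] → '<<olo>9<r5zd>'.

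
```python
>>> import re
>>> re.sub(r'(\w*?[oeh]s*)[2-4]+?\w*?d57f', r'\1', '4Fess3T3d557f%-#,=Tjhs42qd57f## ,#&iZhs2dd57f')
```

The replacement refers to a captured group, so each match is rewritten using its own captured text.

'4Fess3T3d557f%-#,=Tjhs## ,#&iZhs'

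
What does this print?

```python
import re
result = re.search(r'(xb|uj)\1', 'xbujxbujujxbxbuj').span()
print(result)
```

(6, 10)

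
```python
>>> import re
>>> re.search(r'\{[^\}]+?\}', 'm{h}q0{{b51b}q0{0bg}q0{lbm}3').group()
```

'{h}'

The match spans [1:4] → '{h}'.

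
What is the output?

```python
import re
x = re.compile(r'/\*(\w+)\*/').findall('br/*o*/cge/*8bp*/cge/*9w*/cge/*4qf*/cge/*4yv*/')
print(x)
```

Scanning left to right: at [2:7] match '/*o*/', group 1 = 'o'; at [10:17] match '/*8bp*/', group 1 = '8bp'; at [20:26] match '/*9w*/', group 1 = '9w'; at [29:36] match '/*4qf*/', group 1 = '4qf'; at [39:46] match '/*4yv*/', group 1 = '4yv'.
One capturing group, so `findall` returns just the captured substring from each match — 5 in all.

['o', '8bp', '9w', '4qf', '4yv']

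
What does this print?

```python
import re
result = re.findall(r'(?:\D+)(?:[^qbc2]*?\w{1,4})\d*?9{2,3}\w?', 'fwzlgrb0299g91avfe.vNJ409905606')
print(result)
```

['fwzlgrb0299g', 'avfe.vNJ40990']

No capturing groups, so `findall` returns the 2 full match strings.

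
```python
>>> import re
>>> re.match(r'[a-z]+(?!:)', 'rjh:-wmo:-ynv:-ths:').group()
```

'rj'

The negative lookahead/lookbehind blocks any match where the forbidden context is present.
`match` is anchored at position 0; if the pattern doesn't fit there, it returns None.
The match spans [0:2] → 'rj'.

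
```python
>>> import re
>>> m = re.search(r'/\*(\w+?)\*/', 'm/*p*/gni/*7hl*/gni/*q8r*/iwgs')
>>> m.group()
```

'/*p*/'

`re.search` tries every starting position until one works.
The match spans [1:6] → '/*p*/'.
Captured: group 1 = 'p'.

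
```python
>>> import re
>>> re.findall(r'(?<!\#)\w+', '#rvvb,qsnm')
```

['vvb', 'qsnm']

The negative lookahead/lookbehind blocks any match where the forbidden context is present.
Scanning left to right: at [2:5] → 'vvb'; at [6:10] → 'qsnm'.
`findall` yields the raw match text (2 of them) because the pattern has no groups.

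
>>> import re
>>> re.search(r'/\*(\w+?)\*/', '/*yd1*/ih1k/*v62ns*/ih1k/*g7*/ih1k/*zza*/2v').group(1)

'yd1'

The match spans [0:7] → '/*yd1*/'.
Captured: group 1 = 'yd1'.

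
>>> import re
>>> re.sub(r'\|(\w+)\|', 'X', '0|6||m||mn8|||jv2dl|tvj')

'0XXX|Xtvj'

Matches: at [1:4] → '|6|'; at [4:7] → '|m|'; at [7:12] → '|mn8|'; at [13:20] → '|jv2dl|'.
`sub` substitutes 'X' at each match site.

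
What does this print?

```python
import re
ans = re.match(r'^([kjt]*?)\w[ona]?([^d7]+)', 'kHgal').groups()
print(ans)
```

('', 'Hgal')

Pattern: anchored at the start of the string; then zero or more of one of [kjt] (lazy) (captured); then a word character, then optionally one of [ona]; then one or more of any character except [d7] (captured).
A `+?`/`*?`/`{m,n}?` starts at its minimum and grows only as far as needed for what follows to match.
With `match`, the pattern is implicitly anchored at the beginning.
The match spans [0:5] → 'kHgal'.
Captured: group 1 = '', group 2 = 'Hgal'.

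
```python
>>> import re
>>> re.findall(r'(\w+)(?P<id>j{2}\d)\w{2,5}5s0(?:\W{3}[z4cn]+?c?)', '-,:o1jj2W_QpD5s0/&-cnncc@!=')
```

[('o1', 'jj2')]

Pattern: one or more of a word character (captured); then exactly 2 of a literal 'j', then a digit (captured as 'id'); then 2 to 5 of a word character, then the literal '5s0'; then exactly 3 of a non-word character, then one or more of one of [z4cn] (lazy), then optionally the literal 'c' (non-capturing group).
Matches: at [3:20] match 'o1jj2W_QpD5s0/&-c', groups = ('o1', 'jj2').
`findall` packs the 2 group values into a tuple for every match.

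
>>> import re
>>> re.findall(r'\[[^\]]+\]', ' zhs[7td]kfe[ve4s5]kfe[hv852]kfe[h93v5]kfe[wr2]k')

['[7td]', '[ve4s5]', '[hv852]', '[h93v5]', '[wr2]']

Walking the string: at [4:9] → '[7td]'; at [12:19] → '[ve4s5]'; at [22:29] → '[hv852]'; at [32:39] → '[h93v5]'; at [42:47] → '[wr2]'.
Since nothing is captured, `findall` lists the 5 matched substrings directly.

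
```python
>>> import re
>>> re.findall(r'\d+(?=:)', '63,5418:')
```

['5418']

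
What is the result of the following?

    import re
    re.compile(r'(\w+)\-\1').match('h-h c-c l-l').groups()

('h',)

The match spans [0:3] → 'h-h'.
Captured: group 1 = 'h'.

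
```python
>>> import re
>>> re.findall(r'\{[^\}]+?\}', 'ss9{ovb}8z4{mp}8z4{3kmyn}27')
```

Scanning left to right: at [3:8] → '{ovb}'; at [11:15] → '{mp}'; at [18:25] → '{3kmyn}'.
With no groups in the pattern, `findall` gives back each whole match — 3 here.

['{ovb}', '{mp}', '{3kmyn}']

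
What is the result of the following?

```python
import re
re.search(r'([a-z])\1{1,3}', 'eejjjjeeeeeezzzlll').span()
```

(0, 2)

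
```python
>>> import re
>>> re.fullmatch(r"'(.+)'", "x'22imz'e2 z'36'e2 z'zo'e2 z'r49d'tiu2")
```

None

`fullmatch` succeeds only if the pattern covers the string from start to end.
Here the pattern can't cover the whole string, so the call returns None.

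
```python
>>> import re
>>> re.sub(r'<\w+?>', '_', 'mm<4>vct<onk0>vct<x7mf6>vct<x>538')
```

Matches: at [2:5] → '<4>'; at [8:14] → '<onk0>'; at [17:24] → '<x7mf6>'; at [27:30] → '<x>'.
Every occurrence is swapped for '_'.

'mm_vct_vct_vct_538'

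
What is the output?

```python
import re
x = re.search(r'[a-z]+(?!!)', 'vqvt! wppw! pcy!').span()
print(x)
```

(0, 3)

Because the assertion is negative and zero-width, positions next to the forbidden text are skipped.
The match spans [0:3] → 'vqv'.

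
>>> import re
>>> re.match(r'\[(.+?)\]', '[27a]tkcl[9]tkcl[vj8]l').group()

'[27a]'

`re.match` only tries the pattern at the start of the string.
The match spans [0:5] → '[27a]'.
Captured: group 1 = '27a'.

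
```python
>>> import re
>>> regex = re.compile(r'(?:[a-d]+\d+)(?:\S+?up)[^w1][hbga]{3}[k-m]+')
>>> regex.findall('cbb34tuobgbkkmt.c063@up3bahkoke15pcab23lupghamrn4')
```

['cbb34tuobgbkkmt.c063@up3bahk']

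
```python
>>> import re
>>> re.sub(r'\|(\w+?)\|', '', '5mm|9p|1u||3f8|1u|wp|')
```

'5mm1u|1u'

`sub` substitutes '' at each match site.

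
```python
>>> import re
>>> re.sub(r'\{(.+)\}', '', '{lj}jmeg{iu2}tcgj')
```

'tcgj'

`sub` substitutes '' at each match site.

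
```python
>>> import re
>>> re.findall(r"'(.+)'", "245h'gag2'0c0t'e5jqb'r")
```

["gag2'0c0t'e5jqb"]

Walking the string: at [4:21] match "'gag2'0c0t'e5jqb'", group 1 = "gag2'0c0t'e5jqb".
One capturing group, so `findall` returns just the captured substring from the one match — 1 in all.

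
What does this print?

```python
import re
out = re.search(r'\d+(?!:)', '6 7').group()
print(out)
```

The negative lookahead/lookbehind blocks any match where the forbidden context is present.
`re.search` scans for the first position where the pattern succeeds.
The match spans [0:1] → '6'.

6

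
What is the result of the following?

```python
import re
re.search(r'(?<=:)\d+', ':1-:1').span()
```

(1, 2)

Lookahead/lookbehind check context without consuming it, so the matched span excludes the asserted characters.
The match spans [1:2] → '1'.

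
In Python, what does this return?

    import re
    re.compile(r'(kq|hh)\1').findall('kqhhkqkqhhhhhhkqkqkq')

['kq', 'hh', 'kq']

The backreference `\1` re-matches whatever the first group consumed, character for character.
`findall` collects group 1 from each match (3 total).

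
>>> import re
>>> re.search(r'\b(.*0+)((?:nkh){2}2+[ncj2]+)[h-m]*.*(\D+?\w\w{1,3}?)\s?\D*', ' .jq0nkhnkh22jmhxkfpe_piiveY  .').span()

(2, 31)

The pattern matches a word boundary (`\b`, zero-width); then zero or more of any character, then one or more of the literal '0' (captured); then the literal 'nkh' repeated 2 times, then one or more of the literal '2', then one or more of one of [ncj2] (captured); then zero or more of a character in [h-m], then zero or more of any character; then one or more of a non-digit (lazy), then a word character, then 1 to 3 of a word character (lazy) (captured); then optionally whitespace, then zero or more of a non-digit.
The match spans [2:31] → 'jq0nkhnkh22jmhxkfpe_piiveY  .'.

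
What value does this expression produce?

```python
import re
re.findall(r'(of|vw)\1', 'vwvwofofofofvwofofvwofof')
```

`\1` has to match the exact text group 1 already captured.
`findall` collects group 1 from each match (5 total).

['vw', 'of', 'of', 'of', 'of']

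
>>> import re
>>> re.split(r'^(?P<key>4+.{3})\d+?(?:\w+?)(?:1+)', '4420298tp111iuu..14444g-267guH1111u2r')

['', '44202', 'iuu..14444g-267guH1111u2r']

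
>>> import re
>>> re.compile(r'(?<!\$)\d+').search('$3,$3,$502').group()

Because the assertion is negative and zero-width, positions next to the forbidden text are skipped.
Unlike `match`, `search` isn't anchored — it looks for the pattern anywhere in the string.
The match spans [8:10] → '02'.

'02'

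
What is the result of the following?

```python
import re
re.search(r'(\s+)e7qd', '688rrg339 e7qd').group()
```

' e7qd'

Pattern: one or more of whitespace (captured); then the literal 'e', then the literal '7qd'.
`re.search` tries every starting position until one works.
The match spans [9:14] → ' e7qd'.
Captured: group 1 = ' '.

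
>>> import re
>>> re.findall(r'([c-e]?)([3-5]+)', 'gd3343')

[('d', '3343')]

The pattern matches optionally a character in [c-e] (captured); then one or more of a character in [3-5] (captured).
Scanning left to right: at [1:6] match 'd3343', groups = ('d', '3343').
`findall` packs the 2 group values into a tuple for every match.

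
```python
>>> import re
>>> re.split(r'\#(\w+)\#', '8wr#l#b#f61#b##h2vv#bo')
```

['8wr', 'l', 'b', 'f61', 'b#', 'h2vv', 'bo']

Because the pattern has a capturing group, `split` also inserts each captured text between the pieces.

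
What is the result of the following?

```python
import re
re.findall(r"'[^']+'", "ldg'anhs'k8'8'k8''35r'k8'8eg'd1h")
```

["'anhs'", "'8'", "'35r'", "'8eg'"]

With no groups in the pattern, `findall` gives back each whole match — 4 here.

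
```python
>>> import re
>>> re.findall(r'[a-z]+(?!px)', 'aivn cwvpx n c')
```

['aivn', 'cwvpx', 'n', 'c']

Because the assertion is negative and zero-width, positions next to the forbidden text are skipped.
Matches: at [0:4] → 'aivn'; at [5:10] → 'cwvpx'; at [11:12] → 'n'; at [13:14] → 'c'.
With no groups in the pattern, `findall` gives back each whole match — 4 here.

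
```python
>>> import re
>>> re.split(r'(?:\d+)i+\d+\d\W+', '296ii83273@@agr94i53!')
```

The pattern matches one or more of a digit (non-capturing group); then one or more of the literal 'i', then one or more of a digit; then a digit, then one or more of a non-word character.
Matches to split on: at [0:12] → '296ii83273@@'; at [15:21] → '94i53!'.
Splitting on the pattern gives 3 pieces.

['', 'agr', '']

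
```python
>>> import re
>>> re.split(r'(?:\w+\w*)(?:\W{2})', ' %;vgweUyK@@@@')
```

This matches one or more of a word character, then zero or more of a word character (non-capturing group); then exactly 2 of a non-word character (non-capturing group).
Splitting on the pattern gives 2 pieces.

[' %;', '@@']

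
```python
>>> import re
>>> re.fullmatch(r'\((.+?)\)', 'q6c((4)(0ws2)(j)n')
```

None

`fullmatch` succeeds only if the pattern covers the string from start to end.
Here the string isn't matched end-to-end, so the call returns None.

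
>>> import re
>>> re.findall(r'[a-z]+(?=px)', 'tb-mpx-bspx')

['m', 'bs']

Because the assertion is zero-width, the text it checks is not consumed and won't appear in the result.
Matches: at [3:4] → 'm'; at [7:9] → 'bs'.
No capturing groups, so `findall` returns the 2 full match strings.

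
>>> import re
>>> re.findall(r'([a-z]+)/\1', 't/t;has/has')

After group 1 captures some text, `\1` only succeeds where that same text appears again.
With a single group, `findall` returns only what that group captured — 2 items.

['t', 'has']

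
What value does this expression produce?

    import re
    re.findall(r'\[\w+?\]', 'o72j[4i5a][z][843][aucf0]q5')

['[4i5a]', '[z]', '[843]', '[aucf0]']

Walking the string: at [4:10] → '[4i5a]'; at [10:13] → '[z]'; at [13:18] → '[843]'; at [18:25] → '[aucf0]'.
Since nothing is captured, `findall` lists the 4 matched substrings directly.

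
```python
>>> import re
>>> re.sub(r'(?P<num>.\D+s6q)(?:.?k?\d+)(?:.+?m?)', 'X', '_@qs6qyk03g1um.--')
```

'X1um.--'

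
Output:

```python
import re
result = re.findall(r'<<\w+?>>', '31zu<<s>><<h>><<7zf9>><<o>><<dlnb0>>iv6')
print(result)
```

['<<s>>', '<<h>>', '<<7zf9>>', '<<o>>', '<<dlnb0>>']

`findall` yields the raw match text (5 of them) because the pattern has no groups.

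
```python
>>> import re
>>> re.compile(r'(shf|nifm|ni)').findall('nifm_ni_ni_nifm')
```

['nifm', 'ni', 'ni', 'nifm']

Branches in `(...|...)` are attempted left-to-right; the first branch that allows the whole pattern to succeed is taken.
Because there's exactly one group, `findall` drops the full match and keeps group 1 from each hit.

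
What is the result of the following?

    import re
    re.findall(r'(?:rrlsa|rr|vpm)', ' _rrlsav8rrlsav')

`|` is ordered: at each position the engine commits to the first alternative that works.
Walking the string: at [2:7] → 'rrlsa'; at [9:14] → 'rrlsa'.
`findall` yields the raw match text (2 of them) because the pattern has no groups.

['rrlsa', 'rrlsa']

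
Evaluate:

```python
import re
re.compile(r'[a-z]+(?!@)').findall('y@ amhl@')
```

Because the assertion is negative and zero-width, positions next to the forbidden text are skipped.
Scanning left to right: at [3:6] → 'amh'.
With no groups in the pattern, `findall` gives back each whole match — 1 here.

['amh']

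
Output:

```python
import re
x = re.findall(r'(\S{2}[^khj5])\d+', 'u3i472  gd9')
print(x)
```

['u3i']

One capturing group, so `findall` returns just the captured substring from the one match — 1 in all.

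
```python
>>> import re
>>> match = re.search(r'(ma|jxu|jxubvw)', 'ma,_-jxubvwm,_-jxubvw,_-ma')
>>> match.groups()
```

`re.search` scans for the first position where the pattern succeeds.
The match spans [0:2] → 'ma'.
Captured: group 1 = 'ma'.

('ma',)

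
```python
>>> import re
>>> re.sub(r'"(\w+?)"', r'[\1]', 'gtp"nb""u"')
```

`\1` in the replacement pulls in group 1's text for each match.

'gtp[nb][u]'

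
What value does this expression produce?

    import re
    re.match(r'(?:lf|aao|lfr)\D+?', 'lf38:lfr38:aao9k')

`re.match` won't scan ahead — the pattern has to work from the very first character.
Here the string doesn't start with a match, so the call returns None.

None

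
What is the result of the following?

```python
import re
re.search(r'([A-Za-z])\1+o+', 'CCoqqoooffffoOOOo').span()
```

(0, 3)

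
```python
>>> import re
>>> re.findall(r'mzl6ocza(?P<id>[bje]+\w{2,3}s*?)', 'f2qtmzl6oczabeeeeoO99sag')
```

['beeeeoO9']

This matches the literal 'mzl', then the literal '6o', then the literal 'cza'; then one or more of one of [bje], then 2 to 3 of a word character, then zero or more of a literal 's' (lazy) (captured as 'id').
Walking the string: at [4:20] match 'mzl6oczabeeeeoO9', group 1 = 'beeeeoO9'.
With a single group, `findall` returns only what that group captured — 1 item.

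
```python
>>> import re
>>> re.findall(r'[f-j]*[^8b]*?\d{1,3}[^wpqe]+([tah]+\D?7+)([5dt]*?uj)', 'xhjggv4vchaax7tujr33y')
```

[('ax7', 'tuj')]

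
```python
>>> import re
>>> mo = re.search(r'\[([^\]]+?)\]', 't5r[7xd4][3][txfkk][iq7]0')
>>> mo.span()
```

`search` walks the string left to right and returns the first match it finds.
The match spans [3:9] → '[7xd4]'.
Captured: group 1 = '7xd4'.

(3, 9)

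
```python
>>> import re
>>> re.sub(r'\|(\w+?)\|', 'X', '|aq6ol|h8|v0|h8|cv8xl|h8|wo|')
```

'Xh8Xh8Xh8X'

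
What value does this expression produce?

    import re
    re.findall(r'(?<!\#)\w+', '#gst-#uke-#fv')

`(?!…)`/`(?<!…)` only lets a position through if the neighbouring text does NOT match; no characters are consumed.
Since nothing is captured, `findall` lists the 3 matched substrings directly.

['st', 'ke', 'v']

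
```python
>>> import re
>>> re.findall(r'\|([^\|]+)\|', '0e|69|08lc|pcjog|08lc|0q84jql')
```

Walking the string: at [2:6] match '|69|', group 1 = '69'; at [10:17] match '|pcjog|', group 1 = 'pcjog'.
One capturing group, so `findall` returns just the captured substring from each match — 2 in all.

['69', 'pcjog']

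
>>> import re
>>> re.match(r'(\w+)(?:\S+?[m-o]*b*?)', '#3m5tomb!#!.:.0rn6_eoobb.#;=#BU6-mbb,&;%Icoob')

`match` is anchored at position 0; if the pattern doesn't fit there, it returns None.
Here position 0 doesn't satisfy it, so the call returns None.

None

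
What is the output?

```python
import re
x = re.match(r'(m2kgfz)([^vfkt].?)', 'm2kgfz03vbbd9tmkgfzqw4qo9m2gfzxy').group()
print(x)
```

m2kgfz03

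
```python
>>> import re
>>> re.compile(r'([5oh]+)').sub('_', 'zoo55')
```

'z_'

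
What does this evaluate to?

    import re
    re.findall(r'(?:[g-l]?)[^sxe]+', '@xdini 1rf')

['@', 'dini 1rf']

Pattern: optionally a character in [g-l] (non-capturing group); then one or more of any character except [sxe].
No capturing groups, so `findall` returns the 2 full match strings.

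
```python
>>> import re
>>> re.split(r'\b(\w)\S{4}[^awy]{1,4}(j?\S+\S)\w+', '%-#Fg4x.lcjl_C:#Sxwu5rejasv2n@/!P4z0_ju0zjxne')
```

['%-#', 'F', '_C:#Sxwu5rejasv2n@/!P4z0_ju0zjxn', '']

The pattern matches a word boundary (`\b`, zero-width); then a word character (captured); then exactly 4 of a non-whitespace character, then 1 to 4 of any character except [awy]; then optionally a literal 'j', then one or more of a non-whitespace character, then a non-whitespace character (captured); then one or more of a word character.
Matches to split on: at [3:45] → 'Fg4x.lcjl_C:#Sxwu5rejasv2n@/!P4z0_ju0zjxne'.
The group in the pattern means `split` returns the separators' captures alongside the pieces.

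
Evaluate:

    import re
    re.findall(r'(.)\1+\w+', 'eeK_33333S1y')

['e']

`\1` is not a pattern — it's the concrete string captured by group 1, re-applied verbatim.
Matches: at [0:12] match 'eeK_33333S1y', group 1 = 'e'.
With a single group, `findall` returns only what that group captured — 1 item.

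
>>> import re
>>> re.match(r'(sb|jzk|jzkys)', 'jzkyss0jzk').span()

`re.match` won't scan ahead — the pattern has to work from the very first character.
The match spans [0:3] → 'jzk'.

(0, 3)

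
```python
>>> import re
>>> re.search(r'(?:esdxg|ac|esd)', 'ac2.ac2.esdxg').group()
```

The match spans [0:2] → 'ac'.

'ac'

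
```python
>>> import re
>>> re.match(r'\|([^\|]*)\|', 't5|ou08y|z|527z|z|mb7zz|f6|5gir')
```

`match` is anchored at position 0; if the pattern doesn't fit there, it returns None.
Here the string doesn't start with a match, so the call returns None.

None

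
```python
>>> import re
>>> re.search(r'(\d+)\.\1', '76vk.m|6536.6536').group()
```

'6536.6536'

After group 1 captures some text, `\1` only succeeds where that same text appears again.
The match spans [7:16] → '6536.6536'.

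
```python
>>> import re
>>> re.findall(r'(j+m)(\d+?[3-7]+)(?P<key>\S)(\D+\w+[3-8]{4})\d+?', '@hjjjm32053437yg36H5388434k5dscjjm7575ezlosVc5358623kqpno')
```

`findall` packs the 4 group values into a tuple for every match.

[('jjjm', '32053437', 'y', 'g36H5388434k5dscjjm7575ezlosVc53586')]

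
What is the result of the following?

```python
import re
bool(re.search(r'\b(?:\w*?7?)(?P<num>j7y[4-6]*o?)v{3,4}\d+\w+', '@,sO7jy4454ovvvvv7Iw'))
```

False

The pattern matches a word boundary (`\b`, zero-width); then zero or more of a word character (lazy), then optionally the literal '7' (non-capturing group); then the literal 'j7y', then zero or more of a character in [4-6], then optionally the literal 'o' (captured as 'num'); then 3 to 4 of the literal 'v', then one or more of a digit, then one or more of a word character.
`search` walks the string left to right and returns the first match it finds.
Here no position works, so the call returns None, and `bool(None)` is False.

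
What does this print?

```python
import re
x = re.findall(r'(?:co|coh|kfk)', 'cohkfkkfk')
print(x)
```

['co', 'kfk', 'kfk']

Branches in `(...|...)` are attempted left-to-right; the first branch that allows the whole pattern to succeed is taken.
With no groups in the pattern, `findall` gives back each whole match — 3 here.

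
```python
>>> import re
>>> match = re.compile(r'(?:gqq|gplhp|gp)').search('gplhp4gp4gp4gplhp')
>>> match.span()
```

(0, 5)

Alternation tries branches left to right and keeps the first one that lets the overall match succeed at that position.
The match spans [0:5] → 'gplhp'.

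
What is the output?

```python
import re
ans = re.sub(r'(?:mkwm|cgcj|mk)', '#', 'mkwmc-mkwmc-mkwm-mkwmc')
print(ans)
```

#c-#c-#-#c

Alternation isn't longest-match — the leftmost alternative that fits at this position is chosen.
Matches: at [0:4] → 'mkwm'; at [6:10] → 'mkwm'; at [12:16] → 'mkwm'; at [17:21] → 'mkwm'.
`sub` substitutes '#' at each match site.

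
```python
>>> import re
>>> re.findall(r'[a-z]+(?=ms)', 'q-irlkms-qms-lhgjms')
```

['irlk', 'q', 'lhgj']

The lookaround is zero-width — it requires the adjacent text to match without consuming it, so the asserted text isn't part of the match.
Since nothing is captured, `findall` lists the 3 matched substrings directly.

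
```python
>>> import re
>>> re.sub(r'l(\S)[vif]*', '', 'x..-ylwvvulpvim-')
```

'x..-yum-'

The pattern matches a literal 'l'; then a non-whitespace character (captured); then zero or more of one of [vif].
Every occurrence is swapped for ''.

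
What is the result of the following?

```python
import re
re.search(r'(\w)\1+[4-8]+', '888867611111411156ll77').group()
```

The backreference `\1` re-matches whatever the first group consumed, character for character.
`search` walks the string left to right and returns the first match it finds.
The match spans [0:7] → '8888676'.
Captured: group 1 = '8'.

'8888676'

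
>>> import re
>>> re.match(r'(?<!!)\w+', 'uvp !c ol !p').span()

(0, 3)

Because the assertion is negative and zero-width, positions next to the forbidden text are skipped.
With `match`, the pattern is implicitly anchored at the beginning.
The match spans [0:3] → 'uvp'.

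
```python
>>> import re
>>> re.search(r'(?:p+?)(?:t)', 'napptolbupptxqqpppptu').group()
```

'ppt'

This matches one or more of a literal 'p' (lazy) (non-capturing group); then a literal 't' (non-capturing group).
The match spans [2:5] → 'ppt'.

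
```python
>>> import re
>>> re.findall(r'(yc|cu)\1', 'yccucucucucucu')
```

['cu', 'cu', 'cu']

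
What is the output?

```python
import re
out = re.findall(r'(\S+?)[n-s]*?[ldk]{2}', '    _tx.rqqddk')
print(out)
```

Lazy quantifiers expand one character at a time until the remainder of the pattern can match.
`findall` collects group 1 from the one match (1 total).

['_tx.']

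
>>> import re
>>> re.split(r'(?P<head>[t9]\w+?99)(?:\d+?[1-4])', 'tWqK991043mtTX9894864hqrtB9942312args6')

['', 'tWqK99', '3m', 'tTX9894864hqrtB99', '312args6']

The pattern matches one of [t9], then one or more of a word character (lazy), then the literal '99' (captured as 'head'); then one or more of a digit (lazy), then a character in [1-4] (non-capturing group).
Matches to split on: at [0:9] → 'tWqK99104'; at [11:30] → 'tTX9894864hqrtB9942'.
The group in the pattern means `split` returns the separators' captures alongside the pieces.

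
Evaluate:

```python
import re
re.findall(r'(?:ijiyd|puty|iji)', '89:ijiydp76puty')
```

['ijiyd', 'puty']

The regex engine tests alternatives in the order written; an earlier branch that matches wins even if a later one would match more.
Scanning left to right: at [3:8] → 'ijiyd'; at [11:15] → 'puty'.
No capturing groups, so `findall` returns the 2 full match strings.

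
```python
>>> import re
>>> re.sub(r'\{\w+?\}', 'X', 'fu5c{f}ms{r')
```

'fu5cXms{r'

Matches: at [4:7] → '{f}'.
Each match is replaced by 'X'.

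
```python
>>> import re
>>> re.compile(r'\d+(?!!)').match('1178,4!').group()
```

'1178'

A negative assertion filters positions out without eating any characters.
`match` is anchored at position 0; if the pattern doesn't fit there, it returns None.
The match spans [0:4] → '1178'.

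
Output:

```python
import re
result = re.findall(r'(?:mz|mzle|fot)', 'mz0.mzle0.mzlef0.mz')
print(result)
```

['mz', 'mz', 'mz', 'mz']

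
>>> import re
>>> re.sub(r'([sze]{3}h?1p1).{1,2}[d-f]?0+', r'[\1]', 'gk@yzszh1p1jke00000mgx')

'gk@y[zszh1p1]mgx'

The pattern matches exactly 3 of one of [sze], then optionally a literal 'h', then the literal '1p1' (captured); then 1 to 2 of any character, then optionally a character in [d-f], then one or more of the literal '0'.
Matches: at [4:19] → 'zszh1p1jke00000'.
The replacement refers to a captured group, so each match is rewritten using its own captured text.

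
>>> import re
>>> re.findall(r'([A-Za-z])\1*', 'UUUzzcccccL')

['U', 'z', 'c', 'L']

After group 1 captures some text, `\1` only succeeds where that same text appears again.
Scanning left to right: at [0:3] match 'UUU', group 1 = 'U'; at [3:5] match 'zz', group 1 = 'z'; at [5:10] match 'ccccc', group 1 = 'c'; at [10:11] match 'L', group 1 = 'L'.
With a single group, `findall` returns only what that group captured — 4 items.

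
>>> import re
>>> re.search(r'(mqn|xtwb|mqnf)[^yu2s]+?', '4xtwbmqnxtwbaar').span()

The match spans [1:6] → 'xtwbm'.

(1, 6)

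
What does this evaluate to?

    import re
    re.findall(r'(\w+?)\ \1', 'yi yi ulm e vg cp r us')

`\1` is not a pattern — it's the concrete string captured by group 1, re-applied verbatim.
Walking the string: at [0:5] match 'yi yi', group 1 = 'yi'.
One capturing group, so `findall` returns just the captured substring from the one match — 1 in all.

['yi']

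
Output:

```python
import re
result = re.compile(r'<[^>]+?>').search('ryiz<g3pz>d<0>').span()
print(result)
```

`re.search` scans for the first position where the pattern succeeds.
The match spans [4:10] → '<g3pz>'.

(4, 10)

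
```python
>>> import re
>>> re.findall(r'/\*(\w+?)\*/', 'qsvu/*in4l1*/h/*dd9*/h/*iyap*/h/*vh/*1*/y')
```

['in4l1', 'dd9', 'iyap', '1']

One capturing group, so `findall` returns just the captured substring from each match — 4 in all.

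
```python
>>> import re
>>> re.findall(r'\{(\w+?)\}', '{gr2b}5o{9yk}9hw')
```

['gr2b', '9yk']

`findall` collects group 1 from each match (2 total).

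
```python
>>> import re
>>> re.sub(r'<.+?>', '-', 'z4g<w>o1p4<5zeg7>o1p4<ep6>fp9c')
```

'z4g-o1p4-o1p4-fp9c'

The `?` after the quantifier makes it lazy — it takes as little as possible before letting the rest of the pattern try.
Matches: at [3:6] → '<w>'; at [10:17] → '<5zeg7>'; at [21:26] → '<ep6>'.
Each match is replaced by '-'.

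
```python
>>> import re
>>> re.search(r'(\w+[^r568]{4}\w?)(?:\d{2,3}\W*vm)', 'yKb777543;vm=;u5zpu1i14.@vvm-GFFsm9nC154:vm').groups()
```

This matches one or more of a word character, then exactly 4 of any character except [r568], then optionally a word character (captured); then 2 to 3 of a digit, then zero or more of a non-word character, then the literal 'vm' (non-capturing group).
Unlike `match`, `search` isn't anchored — it looks for the pattern anywhere in the string.
The match spans [0:12] → 'yKb777543;vm'.
Captured: group 1 = 'yKb7775'.

('yKb7775',)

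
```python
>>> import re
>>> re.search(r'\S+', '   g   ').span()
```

This matches one or more of a non-whitespace character.
`search` walks the string left to right and returns the first match it finds.
The match spans [3:4] → 'g'.

(3, 4)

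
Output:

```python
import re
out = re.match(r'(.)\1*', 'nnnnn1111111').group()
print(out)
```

nnnnn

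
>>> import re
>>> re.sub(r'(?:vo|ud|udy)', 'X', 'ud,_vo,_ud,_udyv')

'X,_X,_X,_Xyv'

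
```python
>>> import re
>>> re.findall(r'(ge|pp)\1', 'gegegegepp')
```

['ge', 'ge']

`\1` is not a pattern — it's the concrete string captured by group 1, re-applied verbatim.
Matches: at [0:4] match 'gege', group 1 = 'ge'; at [4:8] match 'gege', group 1 = 'ge'.
`findall` collects group 1 from each match (2 total).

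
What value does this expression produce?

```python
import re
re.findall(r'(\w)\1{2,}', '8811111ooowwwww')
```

['1', 'o', 'w']

A backreference is literal: `\1` must see the identical characters the first group matched.
Matches: at [2:7] match '11111', group 1 = '1'; at [7:10] match 'ooo', group 1 = 'o'; at [10:15] match 'wwwww', group 1 = 'w'.
One capturing group, so `findall` returns just the captured substring from each match — 3 in all.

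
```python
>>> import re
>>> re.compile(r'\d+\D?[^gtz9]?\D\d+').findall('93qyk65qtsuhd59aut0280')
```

Pattern: one or more of a digit, then optionally a non-digit; then optionally any character except [gtz9], then a non-digit, then one or more of a digit.
Since nothing is captured, `findall` lists the 2 matched substrings directly.

['93qyk65', '59aut0280']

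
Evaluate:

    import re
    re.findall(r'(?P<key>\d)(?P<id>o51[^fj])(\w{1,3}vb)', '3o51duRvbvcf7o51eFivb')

[('3', 'o51d', 'uRvb'), ('7', 'o51e', 'Fivb')]

This matches a digit (captured as 'key'); then the literal 'o51', then any character except [fj] (captured as 'id'); then 1 to 3 of a word character, then the literal 'vb' (captured).
3 groups means each result is a tuple of 3 captured strings — 2 here.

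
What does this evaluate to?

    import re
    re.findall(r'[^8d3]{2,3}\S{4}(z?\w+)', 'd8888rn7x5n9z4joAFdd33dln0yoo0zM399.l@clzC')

['z4joAFdd33dln0yoo0zM399', 'C']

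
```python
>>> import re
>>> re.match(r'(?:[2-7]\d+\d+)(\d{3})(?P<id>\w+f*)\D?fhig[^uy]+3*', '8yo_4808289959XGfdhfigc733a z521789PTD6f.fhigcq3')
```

None

The pattern matches a character in [2-7], then one or more of a digit, then one or more of a digit (non-capturing group); then exactly 3 of a digit (captured); then one or more of a word character, then zero or more of a literal 'f' (captured as 'id'); then optionally a non-digit, then the literal 'fh'; then the literal 'ig', then one or more of any character except [uy], then zero or more of a literal '3'.
`re.match` won't scan ahead — the pattern has to work from the very first character.
Here position 0 doesn't satisfy it, so the call returns None.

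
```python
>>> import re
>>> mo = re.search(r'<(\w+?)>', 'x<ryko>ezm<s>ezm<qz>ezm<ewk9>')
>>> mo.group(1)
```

`re.search` scans for the first position where the pattern succeeds.
The match spans [1:7] → '<ryko>'.
Captured: group 1 = 'ryko'.

'ryko'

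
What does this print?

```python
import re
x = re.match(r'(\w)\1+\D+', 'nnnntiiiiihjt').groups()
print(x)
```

('n',)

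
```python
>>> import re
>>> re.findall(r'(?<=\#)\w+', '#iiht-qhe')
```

The positive lookaround only admits positions where the adjacent text matches; those characters stay outside the span.
With no groups in the pattern, `findall` gives back each whole match — 1 here.

['iiht']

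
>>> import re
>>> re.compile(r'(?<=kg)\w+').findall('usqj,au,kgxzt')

['xzt']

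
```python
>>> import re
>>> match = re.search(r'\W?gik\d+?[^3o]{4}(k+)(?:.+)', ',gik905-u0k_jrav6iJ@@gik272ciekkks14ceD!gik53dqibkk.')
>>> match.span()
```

(0, 52)

This matches optionally a non-word character, then the literal 'gik'; then one or more of a digit (lazy), then exactly 4 of any character except [3o]; then one or more of a literal 'k' (captured); then one or more of any character (non-capturing group).
`search` walks the string left to right and returns the first match it finds.
The match spans [0:52] → ',gik905-u0k_jrav6iJ@@gik272ciekkks14ceD!gik53dqibkk.'.
Captured: group 1 = 'k'.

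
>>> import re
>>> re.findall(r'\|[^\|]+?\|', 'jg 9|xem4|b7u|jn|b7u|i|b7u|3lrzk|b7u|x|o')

Scanning left to right: at [4:10] → '|xem4|'; at [13:17] → '|jn|'; at [20:23] → '|i|'; at [26:33] → '|3lrzk|'; at [36:39] → '|x|'.
Since nothing is captured, `findall` lists the 5 matched substrings directly.

['|xem4|', '|jn|', '|i|', '|3lrzk|', '|x|']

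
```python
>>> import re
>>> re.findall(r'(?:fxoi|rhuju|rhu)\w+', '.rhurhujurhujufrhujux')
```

['rhurhujurhujufrhujux']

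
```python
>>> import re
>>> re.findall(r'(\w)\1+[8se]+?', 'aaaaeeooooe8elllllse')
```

['a', 'o', 'l']

`\1` has to match the exact text group 1 already captured.
With a single group, `findall` returns only what that group captured — 3 items.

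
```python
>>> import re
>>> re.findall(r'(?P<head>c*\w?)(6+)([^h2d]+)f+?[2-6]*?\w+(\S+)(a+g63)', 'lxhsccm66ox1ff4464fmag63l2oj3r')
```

[('ccm', '66', 'ox1f', 'm', 'ag63')]

The pattern matches zero or more of the literal 'c', then optionally a word character (captured as 'head'); then one or more of a literal '6' (captured); then one or more of any character except [h2d] (captured); then one or more of a literal 'f' (lazy), then zero or more of a character in [2-6] (lazy), then one or more of a word character; then one or more of a non-whitespace character (captured); then one or more of the literal 'a', then the literal 'g63' (captured).
Scanning left to right: at [4:24] match 'ccm66ox1ff4464fmag63', groups = ('ccm', '66', 'ox1f', 'm', 'ag63').
Multiple groups make `findall` return tuples — one 5-tuple for the one match.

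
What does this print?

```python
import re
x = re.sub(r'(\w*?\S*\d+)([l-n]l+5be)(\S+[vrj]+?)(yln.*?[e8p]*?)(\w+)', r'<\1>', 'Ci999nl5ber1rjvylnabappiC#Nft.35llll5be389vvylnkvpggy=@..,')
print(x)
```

<Ci999nl5ber1rjvylnabappiC#Nft.35>=@..,

Each match is replaced using the text its own group 1 captured.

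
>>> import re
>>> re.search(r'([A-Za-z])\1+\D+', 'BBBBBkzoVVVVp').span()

(0, 13)

A backreference is literal: `\1` must see the identical characters the first group matched.
`re.search` tries every starting position until one works.
The match spans [0:13] → 'BBBBBkzoVVVVp'.
Captured: group 1 = 'B'.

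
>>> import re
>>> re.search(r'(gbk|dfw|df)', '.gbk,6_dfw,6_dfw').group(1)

`re.search` tries every starting position until one works.
The match spans [1:4] → 'gbk'.
Captured: group 1 = 'gbk'.

'gbk'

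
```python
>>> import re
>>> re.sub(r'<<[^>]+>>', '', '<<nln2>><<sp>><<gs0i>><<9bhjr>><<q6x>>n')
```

Each match is replaced by ''.

'n'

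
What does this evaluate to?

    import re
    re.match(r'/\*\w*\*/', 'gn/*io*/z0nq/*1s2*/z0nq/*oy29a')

None

With `match`, the pattern is implicitly anchored at the beginning.
Here the pattern fails at index 0, so the call returns None.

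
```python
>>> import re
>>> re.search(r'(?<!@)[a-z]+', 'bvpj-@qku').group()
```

The negative lookaround is zero-width — it rules out positions where the adjacent text would match, without consuming anything.
The match spans [0:4] → 'bvpj'.

'bvpj'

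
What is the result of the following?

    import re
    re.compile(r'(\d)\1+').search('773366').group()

'77'

A backreference is literal: `\1` must see the identical characters the first group matched.
The match spans [0:2] → '77'.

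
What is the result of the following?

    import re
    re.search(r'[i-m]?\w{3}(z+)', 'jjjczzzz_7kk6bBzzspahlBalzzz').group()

The match spans [0:8] → 'jjjczzzz'.

'jjjczzzz'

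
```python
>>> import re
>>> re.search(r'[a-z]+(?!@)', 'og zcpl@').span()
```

A negative assertion filters positions out without eating any characters.
The match spans [0:2] → 'og'.

(0, 2)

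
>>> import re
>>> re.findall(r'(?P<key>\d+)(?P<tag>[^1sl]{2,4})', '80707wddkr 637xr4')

[('80707', 'wddk'), ('637', 'xr4')]

This matches one or more of a digit (captured as 'key'); then 2 to 4 of any character except [1sl] (captured as 'tag').
Matches: at [0:9] match '80707wddk', groups = ('80707', 'wddk'); at [11:17] match '637xr4', groups = ('637', 'xr4').
With 2 capturing groups, `findall` returns a 2-tuple per match.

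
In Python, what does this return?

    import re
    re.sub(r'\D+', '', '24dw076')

'24076'

This matches one or more of a non-digit.
Matches: at [2:4] → 'dw'.
Every occurrence is swapped for ''.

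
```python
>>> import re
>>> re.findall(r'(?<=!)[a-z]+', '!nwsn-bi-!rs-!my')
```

The positive lookaround only admits positions where the adjacent text matches; those characters stay outside the span.
`findall` yields the raw match text (3 of them) because the pattern has no groups.

['nwsn', 'rs', 'my']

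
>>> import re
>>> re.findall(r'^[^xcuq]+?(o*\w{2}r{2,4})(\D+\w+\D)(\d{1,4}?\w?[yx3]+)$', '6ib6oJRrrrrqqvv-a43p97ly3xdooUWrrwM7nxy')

[('oJRrrrr', 'qqvv-a43p97ly3xdooUWrrwM', '7nxy')]

The pattern matches anchored at the start of the string; then one or more of any character except [xcuq] (lazy); then zero or more of the literal 'o', then exactly 2 of a word character, then 2 to 4 of a literal 'r' (captured); then one or more of a non-digit, then one or more of a word character, then a non-digit (captured); then 1 to 4 of a digit (lazy), then optionally a word character, then one or more of one of [yx3] (captured); then anchored at the end.
The `?` after the quantifier makes it lazy — it takes as little as possible before letting the rest of the pattern try.
Scanning left to right: at [0:39] match '6ib6oJRrrrrqqvv-a43p97ly3xdooUWrrwM7nxy', groups = ('oJRrrrr', 'qqvv-a43p97ly3xdooUWrrwM', '7nxy').
`findall` packs the 3 group values into a tuple for every match.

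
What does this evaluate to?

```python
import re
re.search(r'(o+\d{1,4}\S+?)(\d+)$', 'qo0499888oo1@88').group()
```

'o0499888oo1@88'

Pattern: one or more of a literal 'o', then 1 to 4 of a digit, then one or more of a non-whitespace character (lazy) (captured); then one or more of a digit (captured); then anchored at the end.
The match spans [1:15] → 'o0499888oo1@88'.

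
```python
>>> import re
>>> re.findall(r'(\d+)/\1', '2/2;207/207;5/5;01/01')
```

The backreference `\1` re-matches whatever the first group consumed, character for character.
Because there's exactly one group, `findall` drops the full match and keeps group 1 from each hit.

['2', '207', '5', '01']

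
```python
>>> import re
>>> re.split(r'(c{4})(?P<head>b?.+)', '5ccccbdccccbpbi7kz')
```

['5', 'cccc', 'bdccccbpbi7kz', '']

The group in the pattern means `split` returns the separators' captures alongside the pieces.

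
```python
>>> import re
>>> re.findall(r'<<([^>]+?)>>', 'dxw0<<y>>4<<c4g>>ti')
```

`findall` collects group 1 from each match (2 total).

['y', 'c4g']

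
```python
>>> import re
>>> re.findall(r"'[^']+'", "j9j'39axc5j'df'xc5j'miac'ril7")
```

["'39axc5j'", "'xc5j'"]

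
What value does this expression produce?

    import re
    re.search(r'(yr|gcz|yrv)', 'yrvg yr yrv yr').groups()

The match spans [0:2] → 'yr'.
Captured: group 1 = 'yr'.

('yr',)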